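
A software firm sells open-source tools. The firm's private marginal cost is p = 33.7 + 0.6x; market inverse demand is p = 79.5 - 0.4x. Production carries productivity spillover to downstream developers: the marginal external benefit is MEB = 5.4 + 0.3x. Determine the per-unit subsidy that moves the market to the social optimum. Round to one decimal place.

Social marginal cost = private MC − MEB = 28.3 + 0.3x.
Set SMC = demand: 28.3 + 0.3x = 79.5 - 0.4x → x* = 73.1429.
The Pigouvian subsidy equals MEB at x*: 5.4 + 0.3×73.1429 = 27.3429.

subsidy = 27.3 per unit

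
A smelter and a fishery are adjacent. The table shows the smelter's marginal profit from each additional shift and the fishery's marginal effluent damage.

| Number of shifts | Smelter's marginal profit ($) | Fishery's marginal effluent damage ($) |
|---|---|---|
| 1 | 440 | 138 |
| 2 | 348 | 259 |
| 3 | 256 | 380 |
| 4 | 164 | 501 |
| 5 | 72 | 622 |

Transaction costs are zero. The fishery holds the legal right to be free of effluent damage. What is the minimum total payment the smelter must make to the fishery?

$397

Efficient level: marginal profit ≥ marginal effluent damage through level 2, so k* = 2.
With the fishery holding the right, the smelter must at least compensate total damage at k*: 138 + 259 = 397.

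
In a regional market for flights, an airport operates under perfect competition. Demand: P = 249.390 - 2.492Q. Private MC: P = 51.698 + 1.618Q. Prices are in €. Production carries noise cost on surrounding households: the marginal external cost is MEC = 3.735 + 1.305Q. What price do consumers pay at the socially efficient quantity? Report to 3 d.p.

P = €160.130

Social marginal cost = private MC + MEC = 55.433 + 2.923Q.
Set SMC = demand: 55.433 + 2.923Q = 249.390 - 2.492Q → Q* = 35.8185.
Consumer price on the demand curve at Q*: 249.390 − 2.492×35.8185 = 160.1303.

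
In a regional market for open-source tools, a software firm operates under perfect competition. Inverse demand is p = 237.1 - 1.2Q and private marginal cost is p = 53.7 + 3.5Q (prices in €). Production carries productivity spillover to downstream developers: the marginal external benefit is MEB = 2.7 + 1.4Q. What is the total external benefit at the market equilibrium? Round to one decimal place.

€1171.2

Market equilibrium (private): 53.7 + 3.5Q = 237.1 - 1.2Q → Q_m = 39.0213.
Total external benefit = ∫₀^{Q_m} (2.7 + 1.4Q) dQ = 2.7×39.0213 + ½×1.4×39.0213² = 1171.2208.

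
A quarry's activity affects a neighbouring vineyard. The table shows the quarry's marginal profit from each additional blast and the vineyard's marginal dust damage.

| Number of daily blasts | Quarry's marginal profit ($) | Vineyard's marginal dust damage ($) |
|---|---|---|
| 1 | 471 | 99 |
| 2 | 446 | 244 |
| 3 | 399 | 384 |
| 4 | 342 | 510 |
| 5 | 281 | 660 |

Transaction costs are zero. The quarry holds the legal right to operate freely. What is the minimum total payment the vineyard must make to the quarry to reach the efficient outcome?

Left alone the quarry would choose level 5 (marginal profit stays positive).
Efficient level: k* = 3 (marginal profit ≥ marginal dust damage through 3).
The vineyard must at least cover the quarry's forgone profit from cutting 5→3: 342 + 281 = 623.

$623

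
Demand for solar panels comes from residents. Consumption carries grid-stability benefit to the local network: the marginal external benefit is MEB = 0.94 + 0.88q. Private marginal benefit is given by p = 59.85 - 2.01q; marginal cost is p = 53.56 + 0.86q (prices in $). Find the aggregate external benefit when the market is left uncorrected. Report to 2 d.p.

Market equilibrium (private): 53.56 + 0.86q = 59.85 - 2.01q → q_m = 2.1916.
Total external benefit = ∫₀^{q_m} (0.94 + 0.88q) dq = 0.94×2.1916 + ½×0.88×2.1916² = 4.1735.

$4.17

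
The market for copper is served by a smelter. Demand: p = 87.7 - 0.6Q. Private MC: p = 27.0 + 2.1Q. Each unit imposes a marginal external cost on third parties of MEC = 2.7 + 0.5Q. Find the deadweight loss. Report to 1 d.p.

DWL = 30.4

Market equilibrium (private): 27.0 + 2.1Q = 87.7 - 0.6Q → Q_m = 22.4815.
Social marginal cost = private MC + MEC = 29.7 + 2.6Q.
Set SMC = demand: 29.7 + 2.6Q = 87.7 - 0.6Q → Q* = 18.1250.
The welfare-loss triangle has base |Q_m − Q*| and height MEC(Q_m) (the vertical gap between SMC and demand is zero at Q* and MEC at Q_m).
DWL = ½ × 4.3565 × 13.9407 = 30.3663.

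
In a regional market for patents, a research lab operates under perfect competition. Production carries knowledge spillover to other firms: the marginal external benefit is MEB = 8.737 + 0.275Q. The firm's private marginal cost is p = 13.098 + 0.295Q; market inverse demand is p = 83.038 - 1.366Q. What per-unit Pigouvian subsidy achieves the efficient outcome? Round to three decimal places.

subsidy = 24.348 per unit

Social marginal cost = private MC − MEB = 4.361 + 0.020Q.
Set SMC = demand: 4.361 + 0.020Q = 83.038 - 1.366Q → Q* = 56.7655.
The Pigouvian subsidy equals MEB at Q*: 8.737 + 0.275×56.7655 = 24.3475.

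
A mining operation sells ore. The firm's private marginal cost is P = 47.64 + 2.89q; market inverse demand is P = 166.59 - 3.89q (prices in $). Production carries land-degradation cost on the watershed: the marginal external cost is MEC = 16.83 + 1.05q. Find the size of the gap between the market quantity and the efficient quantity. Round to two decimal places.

4.50 units

Market equilibrium (private): 47.64 + 2.89q = 166.59 - 3.89q → q_m = 17.5442.
Social marginal cost = private MC + MEC = 64.47 + 3.94q.
Set SMC = demand: 64.47 + 3.94q = 166.59 - 3.89q → q* = 13.0421.
Gap = |17.5442 − 13.0421| = 4.5021.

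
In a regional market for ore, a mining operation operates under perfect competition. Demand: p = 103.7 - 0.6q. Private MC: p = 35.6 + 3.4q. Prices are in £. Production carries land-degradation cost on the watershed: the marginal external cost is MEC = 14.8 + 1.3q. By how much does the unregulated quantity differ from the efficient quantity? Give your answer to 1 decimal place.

Market equilibrium (private): 35.6 + 3.4q = 103.7 - 0.6q → q_m = 17.0250.
Social marginal cost = private MC + MEC = 50.4 + 4.7q.
Set SMC = demand: 50.4 + 4.7q = 103.7 - 0.6q → q* = 10.0566.
Gap = |17.0250 − 10.0566| = 6.9684.

7.0 units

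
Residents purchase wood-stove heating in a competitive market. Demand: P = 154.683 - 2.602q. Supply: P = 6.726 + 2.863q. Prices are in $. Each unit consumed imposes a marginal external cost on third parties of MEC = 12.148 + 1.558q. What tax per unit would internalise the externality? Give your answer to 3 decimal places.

tax = $42.276 per unit

Social marginal benefit = demand − MEC = 142.535 - 4.160q.
Set SMB = MC: 142.535 - 4.160q = 6.726 + 2.863q → q* = 19.3377.
The Pigouvian tax equals MEC at q*: 12.148 + 1.558×19.3377 = 42.2761.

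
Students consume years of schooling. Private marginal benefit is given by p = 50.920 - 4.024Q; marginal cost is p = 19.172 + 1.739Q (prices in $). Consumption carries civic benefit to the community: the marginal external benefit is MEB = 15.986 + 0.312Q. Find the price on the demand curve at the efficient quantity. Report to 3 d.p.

P = $15.682

Social marginal benefit = demand + MEB = 66.906 - 3.712Q.
Set SMB = MC: 66.906 - 3.712Q = 19.172 + 1.739Q → Q* = 8.7569.
Consumer price on the demand curve at Q*: 50.920 − 4.024×8.7569 = 15.6822.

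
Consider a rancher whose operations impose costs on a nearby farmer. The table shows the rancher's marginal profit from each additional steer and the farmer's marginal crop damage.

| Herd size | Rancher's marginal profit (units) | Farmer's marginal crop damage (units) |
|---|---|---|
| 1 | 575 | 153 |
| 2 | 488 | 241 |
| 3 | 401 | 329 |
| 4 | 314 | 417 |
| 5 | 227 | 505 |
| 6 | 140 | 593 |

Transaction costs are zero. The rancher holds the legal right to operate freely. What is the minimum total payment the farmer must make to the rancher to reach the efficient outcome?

681

Left alone the rancher would choose level 6 (marginal profit stays positive).
Efficient level: k* = 3 (marginal profit ≥ marginal crop damage through 3).
The farmer must at least cover the rancher's forgone profit from cutting 6→3: 314 + 227 + 140 = 681.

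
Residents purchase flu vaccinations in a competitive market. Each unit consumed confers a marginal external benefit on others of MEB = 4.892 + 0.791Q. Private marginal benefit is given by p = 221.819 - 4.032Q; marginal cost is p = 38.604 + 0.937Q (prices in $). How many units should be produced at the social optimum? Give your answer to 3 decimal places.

Social marginal benefit = demand + MEB = 226.711 - 3.241Q.
Set SMB = MC: 226.711 - 3.241Q = 38.604 + 0.937Q → Q* = 45.0232.

Q* = 45.023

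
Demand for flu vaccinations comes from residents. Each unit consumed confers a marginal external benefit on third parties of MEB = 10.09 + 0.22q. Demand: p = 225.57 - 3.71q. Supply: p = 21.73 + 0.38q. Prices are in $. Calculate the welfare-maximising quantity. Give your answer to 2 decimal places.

q* = 55.28

Social marginal benefit = demand + MEB = 235.66 - 3.49q.
Set SMB = MC: 235.66 - 3.49q = 21.73 + 0.38q → q* = 55.2791.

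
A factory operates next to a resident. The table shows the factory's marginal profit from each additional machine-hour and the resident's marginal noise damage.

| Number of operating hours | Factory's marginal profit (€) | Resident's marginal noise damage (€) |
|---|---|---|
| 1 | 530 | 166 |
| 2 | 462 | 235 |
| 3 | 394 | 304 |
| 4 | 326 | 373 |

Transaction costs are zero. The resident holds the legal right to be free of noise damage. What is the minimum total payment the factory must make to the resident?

€705

Efficient level: marginal profit ≥ marginal noise damage through level 3, so k* = 3.
With the resident holding the right, the factory must at least compensate total damage at k*: 166 + 235 + 304 = 705.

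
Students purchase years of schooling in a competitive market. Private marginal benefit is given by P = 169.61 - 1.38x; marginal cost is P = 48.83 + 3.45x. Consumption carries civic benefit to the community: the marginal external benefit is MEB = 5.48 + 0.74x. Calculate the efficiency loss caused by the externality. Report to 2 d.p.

Market equilibrium (private): 48.83 + 3.45x = 169.61 - 1.38x → x_m = 25.0062.
Social marginal benefit = demand + MEB = 175.09 - 0.64x.
Set SMB = MC: 175.09 - 0.64x = 48.83 + 3.45x → x* = 30.8704.
The loss is the area between SMB and MC from x* to x_m; with linear curves that's a triangle of height MEB(x_m).
DWL = ½ × 5.8642 × 23.9846 = 70.3252.

DWL = 70.33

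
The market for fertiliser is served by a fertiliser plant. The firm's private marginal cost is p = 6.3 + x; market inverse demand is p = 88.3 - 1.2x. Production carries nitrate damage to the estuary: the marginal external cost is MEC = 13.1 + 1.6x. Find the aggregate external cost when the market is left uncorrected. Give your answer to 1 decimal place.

Market equilibrium (private): 6.3 + x = 88.3 - 1.2x → x_m = 37.2727.
Total external cost = ∫₀^{x_m} (13.1 + 1.6x) dx = 13.1×37.2727 + ½×1.6×37.2727² = 1599.6757.

1599.7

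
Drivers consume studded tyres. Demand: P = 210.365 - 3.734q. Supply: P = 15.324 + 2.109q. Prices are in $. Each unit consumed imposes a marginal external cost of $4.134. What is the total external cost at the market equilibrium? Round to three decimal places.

Market equilibrium (private): 15.324 + 2.109q = 210.365 - 3.734q → q_m = 33.3803.
Total external cost = MEC × q_m = 4.134 × 33.3803 = 137.9942.

$137.994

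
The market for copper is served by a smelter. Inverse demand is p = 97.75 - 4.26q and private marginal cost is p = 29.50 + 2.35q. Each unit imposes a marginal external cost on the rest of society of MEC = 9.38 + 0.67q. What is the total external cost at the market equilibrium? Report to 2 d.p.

Market equilibrium (private): 29.50 + 2.35q = 97.75 - 4.26q → q_m = 10.3253.
Total external cost = ∫₀^{q_m} (9.38 + 0.67q) dq = 9.38×10.3253 + ½×0.67×10.3253² = 132.5663.

132.57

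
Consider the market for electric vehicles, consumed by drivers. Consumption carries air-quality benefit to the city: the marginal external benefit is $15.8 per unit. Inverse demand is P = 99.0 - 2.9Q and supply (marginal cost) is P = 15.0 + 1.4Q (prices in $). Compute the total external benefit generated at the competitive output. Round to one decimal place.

Market equilibrium (private): 15.0 + 1.4Q = 99.0 - 2.9Q → Q_m = 19.5349.
Total external benefit = MEB × Q_m = 15.8 × 19.5349 = 308.6514.

$308.7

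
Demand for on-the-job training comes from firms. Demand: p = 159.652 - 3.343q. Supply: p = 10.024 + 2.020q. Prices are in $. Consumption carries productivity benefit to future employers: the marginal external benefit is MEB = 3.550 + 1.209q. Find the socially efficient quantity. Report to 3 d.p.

Social marginal benefit = demand + MEB = 163.202 - 2.134q.
Set SMB = MC: 163.202 - 2.134q = 10.024 + 2.020q → q* = 36.8748.

q* = 36.875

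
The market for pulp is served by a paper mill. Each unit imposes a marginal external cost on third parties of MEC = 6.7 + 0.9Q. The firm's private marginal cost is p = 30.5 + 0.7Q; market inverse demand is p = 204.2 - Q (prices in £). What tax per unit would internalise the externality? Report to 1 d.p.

Social marginal cost = private MC + MEC = 37.2 + 1.6Q.
Set SMC = demand: 37.2 + 1.6Q = 204.2 - Q → Q* = 64.2308.
The Pigouvian tax equals MEC at Q*: 6.7 + 0.9×64.2308 = 64.5077.

tax = £64.5 per unit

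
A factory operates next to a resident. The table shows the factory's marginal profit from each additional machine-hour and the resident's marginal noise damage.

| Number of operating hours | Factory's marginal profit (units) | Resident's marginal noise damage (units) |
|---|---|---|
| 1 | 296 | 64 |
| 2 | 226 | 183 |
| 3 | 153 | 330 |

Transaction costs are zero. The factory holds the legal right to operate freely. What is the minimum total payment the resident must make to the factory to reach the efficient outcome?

153

Left alone the factory would choose level 3 (marginal profit stays positive).
Efficient level: k* = 2 (marginal profit ≥ marginal noise damage through 2).
The resident must at least cover the factory's forgone profit from cutting 3→2: 153 = 153.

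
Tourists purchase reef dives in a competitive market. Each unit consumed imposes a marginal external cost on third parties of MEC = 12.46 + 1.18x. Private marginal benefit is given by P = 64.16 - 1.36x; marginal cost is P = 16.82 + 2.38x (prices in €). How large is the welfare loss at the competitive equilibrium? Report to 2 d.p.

Market equilibrium (private): 16.82 + 2.38x = 64.16 - 1.36x → x_m = 12.6578.
Social marginal benefit = demand − MEC = 51.70 - 2.54x.
Set SMB = MC: 51.70 - 2.54x = 16.82 + 2.38x → x* = 7.0894.
Between x* and x_m the wedge MC − SMB runs linearly from 0 to MEC(x_m), so the loss is a triangle.
DWL = ½ × 5.5684 × 27.3961 = 76.2762.

DWL = €76.28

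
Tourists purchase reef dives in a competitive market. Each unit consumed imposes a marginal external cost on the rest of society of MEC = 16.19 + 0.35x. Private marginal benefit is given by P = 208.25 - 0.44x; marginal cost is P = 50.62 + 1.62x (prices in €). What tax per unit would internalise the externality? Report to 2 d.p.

Social marginal benefit = demand − MEC = 192.06 - 0.79x.
Set SMB = MC: 192.06 - 0.79x = 50.62 + 1.62x → x* = 58.6888.
The Pigouvian tax equals MEC at x*: 16.19 + 0.35×58.6888 = 36.7311.

tax = €36.73 per unit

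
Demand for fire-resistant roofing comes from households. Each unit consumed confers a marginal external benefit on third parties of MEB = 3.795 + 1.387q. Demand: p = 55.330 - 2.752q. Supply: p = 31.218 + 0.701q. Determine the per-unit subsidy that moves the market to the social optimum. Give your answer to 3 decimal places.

Social marginal benefit = demand + MEB = 59.125 - 1.365q.
Set SMB = MC: 59.125 - 1.365q = 31.218 + 0.701q → q* = 13.5077.
The Pigouvian subsidy equals MEB at q*: 3.795 + 1.387×13.5077 = 22.5302.

subsidy = 22.530 per unit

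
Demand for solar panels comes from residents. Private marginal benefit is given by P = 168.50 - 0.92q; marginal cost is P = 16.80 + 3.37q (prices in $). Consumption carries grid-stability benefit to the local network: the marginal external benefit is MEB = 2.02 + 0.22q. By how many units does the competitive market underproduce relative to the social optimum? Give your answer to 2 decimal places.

2.41 units

Market equilibrium (private): 16.80 + 3.37q = 168.50 - 0.92q → q_m = 35.3613.
Social marginal benefit = demand + MEB = 170.52 - 0.70q.
Set SMB = MC: 170.52 - 0.70q = 16.80 + 3.37q → q* = 37.7690.
Gap = |35.3613 − 37.7690| = 2.4077.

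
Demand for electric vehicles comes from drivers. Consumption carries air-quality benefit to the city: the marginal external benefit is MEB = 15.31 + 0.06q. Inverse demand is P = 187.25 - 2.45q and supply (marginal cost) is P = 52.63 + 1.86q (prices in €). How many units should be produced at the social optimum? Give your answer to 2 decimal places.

q* = 35.28

Social marginal benefit = demand + MEB = 202.56 - 2.39q.
Set SMB = MC: 202.56 - 2.39q = 52.63 + 1.86q → q* = 35.2776.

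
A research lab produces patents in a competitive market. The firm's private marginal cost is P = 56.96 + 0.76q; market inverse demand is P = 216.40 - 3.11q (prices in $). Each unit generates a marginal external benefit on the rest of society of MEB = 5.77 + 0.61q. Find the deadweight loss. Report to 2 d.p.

Market equilibrium (private): 56.96 + 0.76q = 216.40 - 3.11q → q_m = 41.1990.
Social marginal cost = private MC − MEB = 51.19 + 0.15q.
Set SMC = demand: 51.19 + 0.15q = 216.40 - 3.11q → q* = 50.6779.
The welfare-loss triangle has base |q_m − q*| and height MEB(q_m) (the vertical gap between SMC and demand is zero at q* and MEB at q_m).
DWL = ½ × 9.4789 × 30.9014 = 146.4556.

DWL = $146.46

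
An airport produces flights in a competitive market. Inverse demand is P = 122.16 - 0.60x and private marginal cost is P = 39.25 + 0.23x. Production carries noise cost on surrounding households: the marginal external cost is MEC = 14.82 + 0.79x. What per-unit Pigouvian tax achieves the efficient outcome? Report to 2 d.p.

tax = 48.02 per unit

Social marginal cost = private MC + MEC = 54.07 + 1.02x.
Set SMC = demand: 54.07 + 1.02x = 122.16 - 0.60x → x* = 42.0309.
The Pigouvian tax equals MEC at x*: 14.82 + 0.79×42.0309 = 48.0244.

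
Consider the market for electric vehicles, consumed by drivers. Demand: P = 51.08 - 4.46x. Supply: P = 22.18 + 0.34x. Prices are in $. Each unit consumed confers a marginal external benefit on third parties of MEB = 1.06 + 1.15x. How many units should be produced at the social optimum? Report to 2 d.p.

x* = 8.21

Social marginal benefit = demand + MEB = 52.14 - 3.31x.
Set SMB = MC: 52.14 - 3.31x = 22.18 + 0.34x → x* = 8.2082.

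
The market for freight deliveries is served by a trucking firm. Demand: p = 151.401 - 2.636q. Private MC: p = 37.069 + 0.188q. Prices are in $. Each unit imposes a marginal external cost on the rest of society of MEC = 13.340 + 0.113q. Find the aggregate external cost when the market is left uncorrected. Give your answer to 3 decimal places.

Market equilibrium (private): 37.069 + 0.188q = 151.401 - 2.636q → q_m = 40.4858.
Total external cost = ∫₀^{q_m} (13.340 + 0.113q) dq = 13.340×40.4858 + ½×0.113×40.4858² = 632.6897.

$632.690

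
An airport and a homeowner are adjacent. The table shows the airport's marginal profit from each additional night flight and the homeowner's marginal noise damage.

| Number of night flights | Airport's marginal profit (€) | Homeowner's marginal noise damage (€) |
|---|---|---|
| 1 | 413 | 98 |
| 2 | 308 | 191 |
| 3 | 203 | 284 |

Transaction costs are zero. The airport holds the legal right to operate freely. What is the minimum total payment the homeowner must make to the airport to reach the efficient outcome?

€203

Left alone the airport would choose level 3 (marginal profit stays positive).
Efficient level: k* = 2 (marginal profit ≥ marginal noise damage through 2).
The homeowner must at least cover the airport's forgone profit from cutting 3→2: 203 = 203.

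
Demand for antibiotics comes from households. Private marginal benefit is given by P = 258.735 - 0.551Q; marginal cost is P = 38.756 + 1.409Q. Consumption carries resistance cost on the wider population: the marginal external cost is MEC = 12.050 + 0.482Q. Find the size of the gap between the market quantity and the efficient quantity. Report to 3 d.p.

Market equilibrium (private): 38.756 + 1.409Q = 258.735 - 0.551Q → Q_m = 112.2342.
Social marginal benefit = demand − MEC = 246.685 - 1.033Q.
Set SMB = MC: 246.685 - 1.033Q = 38.756 + 1.409Q → Q* = 85.1470.
Gap = |112.2342 − 85.1470| = 27.0872.

27.087 units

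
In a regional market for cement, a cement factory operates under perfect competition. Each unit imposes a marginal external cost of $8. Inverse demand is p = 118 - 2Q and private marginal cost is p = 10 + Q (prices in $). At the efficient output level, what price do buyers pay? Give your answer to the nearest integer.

P = $51

Social marginal cost = private MC + MEC = 18 + Q.
Set SMC = demand: 18 + Q = 118 - 2Q → Q* = 33.3333.
Consumer price on the demand curve at Q*: 118 − 2×33.3333 = 51.3334.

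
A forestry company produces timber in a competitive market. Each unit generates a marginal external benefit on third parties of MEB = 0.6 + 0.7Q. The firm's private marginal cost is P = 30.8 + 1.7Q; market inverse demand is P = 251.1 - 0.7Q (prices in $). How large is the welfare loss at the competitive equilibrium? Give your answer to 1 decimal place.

Market equilibrium (private): 30.8 + 1.7Q = 251.1 - 0.7Q → Q_m = 91.7917.
Social marginal cost = private MC − MEB = 30.2 + Q.
Set SMC = demand: 30.2 + Q = 251.1 - 0.7Q → Q* = 129.9412.
The loss is the area between SMC and demand from Q* to Q_m; with linear curves that's a triangle of height MEB(Q_m).
DWL = ½ × 38.1495 × 64.8542 = 1237.0777.

DWL = $1237.1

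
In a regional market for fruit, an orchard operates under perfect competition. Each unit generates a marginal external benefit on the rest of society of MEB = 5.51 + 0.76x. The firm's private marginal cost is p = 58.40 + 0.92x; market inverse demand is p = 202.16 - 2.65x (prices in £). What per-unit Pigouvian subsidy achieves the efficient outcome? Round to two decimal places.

subsidy = £45.88 per unit

Social marginal cost = private MC − MEB = 52.89 + 0.16x.
Set SMC = demand: 52.89 + 0.16x = 202.16 - 2.65x → x* = 53.1210.
The Pigouvian subsidy equals MEB at x*: 5.51 + 0.76×53.1210 = 45.8820.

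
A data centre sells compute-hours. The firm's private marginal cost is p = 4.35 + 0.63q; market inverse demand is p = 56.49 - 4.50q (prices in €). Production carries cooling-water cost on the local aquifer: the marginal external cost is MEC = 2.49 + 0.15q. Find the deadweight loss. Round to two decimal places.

DWL = €1.53

Market equilibrium (private): 4.35 + 0.63q = 56.49 - 4.50q → q_m = 10.1637.
Social marginal cost = private MC + MEC = 6.84 + 0.78q.
Set SMC = demand: 6.84 + 0.78q = 56.49 - 4.50q → q* = 9.4034.
Height of the DWL triangle at q_m is SMC(q_m) − demand(q_m) = MEC(q_m) = 4.0146.
DWL = ½ × 0.7603 × 4.0146 = 1.5262.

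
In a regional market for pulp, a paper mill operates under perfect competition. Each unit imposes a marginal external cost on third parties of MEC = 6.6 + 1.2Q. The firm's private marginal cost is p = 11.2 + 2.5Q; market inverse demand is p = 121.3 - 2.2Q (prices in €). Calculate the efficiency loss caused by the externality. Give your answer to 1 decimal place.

DWL = €102.1

Market equilibrium (private): 11.2 + 2.5Q = 121.3 - 2.2Q → Q_m = 23.4255.
Social marginal cost = private MC + MEC = 17.8 + 3.7Q.
Set SMC = demand: 17.8 + 3.7Q = 121.3 - 2.2Q → Q* = 17.5424.
The welfare-loss triangle has base |Q_m − Q*| and height MEC(Q_m) (the vertical gap between SMC and demand is zero at Q* and MEC at Q_m).
DWL = ½ × 5.8831 × 34.7106 = 102.1030.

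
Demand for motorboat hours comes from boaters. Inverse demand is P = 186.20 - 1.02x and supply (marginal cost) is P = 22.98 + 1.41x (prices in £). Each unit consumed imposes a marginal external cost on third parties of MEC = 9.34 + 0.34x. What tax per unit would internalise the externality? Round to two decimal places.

Social marginal benefit = demand − MEC = 176.86 - 1.36x.
Set SMB = MC: 176.86 - 1.36x = 22.98 + 1.41x → x* = 55.5523.
The Pigouvian tax equals MEC at x*: 9.34 + 0.34×55.5523 = 28.2278.

tax = £28.23 per unit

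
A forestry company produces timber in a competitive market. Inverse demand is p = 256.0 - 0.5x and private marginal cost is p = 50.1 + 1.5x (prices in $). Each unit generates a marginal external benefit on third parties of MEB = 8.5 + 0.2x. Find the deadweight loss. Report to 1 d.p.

DWL = $235.1

Market equilibrium (private): 50.1 + 1.5x = 256.0 - 0.5x → x_m = 102.9500.
Social marginal cost = private MC − MEB = 41.6 + 1.3x.
Set SMC = demand: 41.6 + 1.3x = 256.0 - 0.5x → x* = 119.1111.
Height of the DWL triangle at x_m is demand(x_m) − SMC(x_m) = MEB(x_m) = 29.0900.
DWL = ½ × 16.1611 × 29.0900 = 235.0632.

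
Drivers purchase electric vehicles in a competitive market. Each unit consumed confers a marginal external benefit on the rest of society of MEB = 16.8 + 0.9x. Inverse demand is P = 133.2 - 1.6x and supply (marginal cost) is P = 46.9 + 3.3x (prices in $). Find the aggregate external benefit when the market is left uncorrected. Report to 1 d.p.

$435.5

Market equilibrium (private): 46.9 + 3.3x = 133.2 - 1.6x → x_m = 17.6122.
Total external benefit = ∫₀^{x_m} (16.8 + 0.9x) dx = 16.8×17.6122 + ½×0.9×17.6122² = 435.4703.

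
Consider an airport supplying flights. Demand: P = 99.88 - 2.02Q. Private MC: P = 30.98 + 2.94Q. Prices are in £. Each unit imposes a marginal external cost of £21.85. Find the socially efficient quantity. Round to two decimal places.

Q* = 9.49

Social marginal cost = private MC + MEC = 52.83 + 2.94Q.
Set SMC = demand: 52.83 + 2.94Q = 99.88 - 2.02Q → Q* = 9.4859.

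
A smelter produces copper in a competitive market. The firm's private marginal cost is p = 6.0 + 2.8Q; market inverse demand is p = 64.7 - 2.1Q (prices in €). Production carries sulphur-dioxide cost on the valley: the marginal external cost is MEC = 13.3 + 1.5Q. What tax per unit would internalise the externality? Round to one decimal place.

tax = €23.9 per unit

Social marginal cost = private MC + MEC = 19.3 + 4.3Q.
Set SMC = demand: 19.3 + 4.3Q = 64.7 - 2.1Q → Q* = 7.0938.
The Pigouvian tax equals MEC at Q*: 13.3 + 1.5×7.0938 = 23.9407.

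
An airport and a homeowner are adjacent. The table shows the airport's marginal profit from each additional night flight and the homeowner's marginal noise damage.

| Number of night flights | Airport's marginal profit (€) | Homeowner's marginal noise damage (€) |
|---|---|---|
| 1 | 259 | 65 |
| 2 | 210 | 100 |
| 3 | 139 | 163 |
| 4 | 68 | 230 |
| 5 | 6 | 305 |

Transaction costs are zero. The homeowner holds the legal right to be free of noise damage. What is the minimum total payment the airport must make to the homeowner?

Efficient level: marginal profit ≥ marginal noise damage through level 2, so k* = 2.
With the homeowner holding the right, the airport must at least compensate total damage at k*: 65 + 100 = 165.

€165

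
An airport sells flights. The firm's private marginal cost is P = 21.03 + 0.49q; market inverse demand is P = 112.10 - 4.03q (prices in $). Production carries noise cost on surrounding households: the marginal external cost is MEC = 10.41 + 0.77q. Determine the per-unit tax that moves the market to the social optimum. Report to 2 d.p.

Social marginal cost = private MC + MEC = 31.44 + 1.26q.
Set SMC = demand: 31.44 + 1.26q = 112.10 - 4.03q → q* = 15.2476.
The Pigouvian tax equals MEC at q*: 10.41 + 0.77×15.2476 = 22.1507.

tax = $22.15 per unit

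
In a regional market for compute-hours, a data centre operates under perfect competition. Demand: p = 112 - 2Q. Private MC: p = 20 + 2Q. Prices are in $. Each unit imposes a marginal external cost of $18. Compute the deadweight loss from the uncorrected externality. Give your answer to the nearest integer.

Market equilibrium (private): 20 + 2Q = 112 - 2Q → Q_m = 23.0000.
Social marginal cost = private MC + MEC = 38 + 2Q.
Set SMC = demand: 38 + 2Q = 112 - 2Q → Q* = 18.5000.
Between Q* and Q_m the wedge SMC − demand runs linearly from 0 to MEC(Q_m), so the loss is a triangle.
DWL = ½ × 4.5000 × 18.0000 = 40.5000.

DWL = $41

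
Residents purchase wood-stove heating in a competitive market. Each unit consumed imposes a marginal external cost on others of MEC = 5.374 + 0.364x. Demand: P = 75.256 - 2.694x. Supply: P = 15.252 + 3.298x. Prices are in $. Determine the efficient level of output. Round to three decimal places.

Social marginal benefit = demand − MEC = 69.882 - 3.058x.
Set SMB = MC: 69.882 - 3.058x = 15.252 + 3.298x → x* = 8.5950.

x* = 8.595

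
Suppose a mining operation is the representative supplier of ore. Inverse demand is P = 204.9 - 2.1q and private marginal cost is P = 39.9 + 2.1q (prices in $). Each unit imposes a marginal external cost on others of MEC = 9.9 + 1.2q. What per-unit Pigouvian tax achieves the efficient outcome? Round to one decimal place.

Social marginal cost = private MC + MEC = 49.8 + 3.3q.
Set SMC = demand: 49.8 + 3.3q = 204.9 - 2.1q → q* = 28.7222.
The Pigouvian tax equals MEC at q*: 9.9 + 1.2×28.7222 = 44.3666.

tax = $44.4 per unit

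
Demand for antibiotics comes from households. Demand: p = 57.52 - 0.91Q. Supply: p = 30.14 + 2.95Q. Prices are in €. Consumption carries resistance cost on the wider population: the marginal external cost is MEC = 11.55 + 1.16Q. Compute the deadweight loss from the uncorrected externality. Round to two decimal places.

DWL = €38.96

Market equilibrium (private): 30.14 + 2.95Q = 57.52 - 0.91Q → Q_m = 7.0933.
Social marginal benefit = demand − MEC = 45.97 - 2.07Q.
Set SMB = MC: 45.97 - 2.07Q = 30.14 + 2.95Q → Q* = 3.1534.
The welfare-loss triangle has base |Q_m − Q*| and height MEC(Q_m) (the vertical gap between SMB and MC is zero at Q* and MEC at Q_m).
DWL = ½ × 3.9399 × 19.7782 = 38.9621.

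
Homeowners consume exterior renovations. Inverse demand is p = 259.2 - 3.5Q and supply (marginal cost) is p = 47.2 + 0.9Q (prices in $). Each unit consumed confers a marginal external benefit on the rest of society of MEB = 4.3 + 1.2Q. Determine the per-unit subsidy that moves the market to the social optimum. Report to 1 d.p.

subsidy = $85.4 per unit

Social marginal benefit = demand + MEB = 263.5 - 2.3Q.
Set SMB = MC: 263.5 - 2.3Q = 47.2 + 0.9Q → Q* = 67.5938.
The Pigouvian subsidy equals MEB at Q*: 4.3 + 1.2×67.5938 = 85.4126.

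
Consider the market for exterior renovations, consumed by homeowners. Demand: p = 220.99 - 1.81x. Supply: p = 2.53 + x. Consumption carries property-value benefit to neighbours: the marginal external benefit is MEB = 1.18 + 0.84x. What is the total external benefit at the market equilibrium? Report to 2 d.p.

Market equilibrium (private): 2.53 + x = 220.99 - 1.81x → x_m = 77.7438.
Total external benefit = ∫₀^{x_m} (1.18 + 0.84x) dx = 1.18×77.7438 + ½×0.84×77.7438² = 2630.2590.

2630.26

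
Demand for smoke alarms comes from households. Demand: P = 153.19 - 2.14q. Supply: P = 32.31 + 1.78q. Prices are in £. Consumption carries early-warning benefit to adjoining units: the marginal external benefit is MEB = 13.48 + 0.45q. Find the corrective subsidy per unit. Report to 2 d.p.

Social marginal benefit = demand + MEB = 166.67 - 1.69q.
Set SMB = MC: 166.67 - 1.69q = 32.31 + 1.78q → q* = 38.7205.
The Pigouvian subsidy equals MEB at q*: 13.48 + 0.45×38.7205 = 30.9042.

subsidy = £30.90 per unit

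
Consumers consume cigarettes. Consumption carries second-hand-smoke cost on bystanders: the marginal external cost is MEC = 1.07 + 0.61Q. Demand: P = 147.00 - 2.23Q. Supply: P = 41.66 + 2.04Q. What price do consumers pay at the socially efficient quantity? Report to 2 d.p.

Social marginal benefit = demand − MEC = 145.93 - 2.84Q.
Set SMB = MC: 145.93 - 2.84Q = 41.66 + 2.04Q → Q* = 21.3668.
Consumer price on the demand curve at Q*: 147.00 − 2.23×21.3668 = 99.3520.

P = 99.35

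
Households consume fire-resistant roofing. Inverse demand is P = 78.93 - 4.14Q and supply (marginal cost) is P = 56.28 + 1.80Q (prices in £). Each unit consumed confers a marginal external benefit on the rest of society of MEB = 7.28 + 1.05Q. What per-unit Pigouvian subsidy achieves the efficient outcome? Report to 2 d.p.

subsidy = £13.71 per unit

Social marginal benefit = demand + MEB = 86.21 - 3.09Q.
Set SMB = MC: 86.21 - 3.09Q = 56.28 + 1.80Q → Q* = 6.1207.
The Pigouvian subsidy equals MEB at Q*: 7.28 + 1.05×6.1207 = 13.7067.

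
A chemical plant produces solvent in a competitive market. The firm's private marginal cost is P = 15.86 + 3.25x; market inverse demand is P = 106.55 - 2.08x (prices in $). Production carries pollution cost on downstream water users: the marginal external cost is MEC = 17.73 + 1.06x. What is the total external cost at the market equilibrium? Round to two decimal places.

Market equilibrium (private): 15.86 + 3.25x = 106.55 - 2.08x → x_m = 17.0150.
Total external cost = ∫₀^{x_m} (17.73 + 1.06x) dx = 17.73×17.0150 + ½×1.06×17.0150² = 455.1164.

$455.12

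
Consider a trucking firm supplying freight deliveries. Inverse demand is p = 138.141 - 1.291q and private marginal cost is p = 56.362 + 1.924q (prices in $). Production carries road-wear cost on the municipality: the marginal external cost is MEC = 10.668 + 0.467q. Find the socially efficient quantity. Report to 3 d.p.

q* = 19.313

Social marginal cost = private MC + MEC = 67.030 + 2.391q.
Set SMC = demand: 67.030 + 2.391q = 138.141 - 1.291q → q* = 19.3131.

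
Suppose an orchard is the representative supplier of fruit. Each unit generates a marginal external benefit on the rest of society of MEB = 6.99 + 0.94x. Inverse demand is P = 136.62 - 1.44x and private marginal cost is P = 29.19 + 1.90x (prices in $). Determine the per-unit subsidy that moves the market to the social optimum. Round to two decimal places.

Social marginal cost = private MC − MEB = 22.20 + 0.96x.
Set SMC = demand: 22.20 + 0.96x = 136.62 - 1.44x → x* = 47.6750.
The Pigouvian subsidy equals MEB at x*: 6.99 + 0.94×47.6750 = 51.8045.

subsidy = $51.80 per unit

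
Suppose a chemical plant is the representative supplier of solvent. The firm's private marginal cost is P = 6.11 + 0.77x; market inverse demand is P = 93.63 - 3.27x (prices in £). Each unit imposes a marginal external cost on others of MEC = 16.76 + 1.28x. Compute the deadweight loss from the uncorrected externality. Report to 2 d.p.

Market equilibrium (private): 6.11 + 0.77x = 93.63 - 3.27x → x_m = 21.6634.
Social marginal cost = private MC + MEC = 22.87 + 2.05x.
Set SMC = demand: 22.87 + 2.05x = 93.63 - 3.27x → x* = 13.3008.
The welfare-loss triangle has base |x_m − x*| and height MEC(x_m) (the vertical gap between SMC and demand is zero at x* and MEC at x_m).
DWL = ½ × 8.3626 × 44.4891 = 186.0223.

DWL = £186.02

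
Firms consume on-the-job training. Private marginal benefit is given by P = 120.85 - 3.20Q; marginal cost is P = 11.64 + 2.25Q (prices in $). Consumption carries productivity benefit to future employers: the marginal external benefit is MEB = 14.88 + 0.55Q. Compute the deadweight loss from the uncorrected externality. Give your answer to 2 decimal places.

Market equilibrium (private): 11.64 + 2.25Q = 120.85 - 3.20Q → Q_m = 20.0385.
Social marginal benefit = demand + MEB = 135.73 - 2.65Q.
Set SMB = MC: 135.73 - 2.65Q = 11.64 + 2.25Q → Q* = 25.3245.
The loss is the area between SMB and MC from Q* to Q_m; with linear curves that's a triangle of height MEB(Q_m).
DWL = ½ × 5.2860 × 25.9012 = 68.4569.

DWL = $68.46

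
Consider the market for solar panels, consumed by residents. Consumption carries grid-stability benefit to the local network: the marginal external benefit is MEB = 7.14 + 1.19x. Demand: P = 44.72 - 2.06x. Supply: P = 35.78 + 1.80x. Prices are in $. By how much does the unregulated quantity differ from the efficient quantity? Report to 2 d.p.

Market equilibrium (private): 35.78 + 1.80x = 44.72 - 2.06x → x_m = 2.3161.
Social marginal benefit = demand + MEB = 51.86 - 0.87x.
Set SMB = MC: 51.86 - 0.87x = 35.78 + 1.80x → x* = 6.0225.
Gap = |2.3161 − 6.0225| = 3.7064.

3.71 units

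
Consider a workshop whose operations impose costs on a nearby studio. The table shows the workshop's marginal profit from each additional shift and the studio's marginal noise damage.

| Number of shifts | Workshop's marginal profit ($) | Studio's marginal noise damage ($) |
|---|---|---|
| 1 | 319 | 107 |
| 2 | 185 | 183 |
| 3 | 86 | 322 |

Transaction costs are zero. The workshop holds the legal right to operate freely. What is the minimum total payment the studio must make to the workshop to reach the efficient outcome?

$86

Left alone the workshop would choose level 3 (marginal profit stays positive).
Efficient level: k* = 2 (marginal profit ≥ marginal noise damage through 2).
The studio must at least cover the workshop's forgone profit from cutting 3→2: 86 = 86.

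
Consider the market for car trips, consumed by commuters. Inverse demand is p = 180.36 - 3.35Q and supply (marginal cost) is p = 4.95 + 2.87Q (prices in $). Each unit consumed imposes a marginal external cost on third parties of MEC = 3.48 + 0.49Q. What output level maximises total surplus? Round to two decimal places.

Q* = 25.62

Social marginal benefit = demand − MEC = 176.88 - 3.84Q.
Set SMB = MC: 176.88 - 3.84Q = 4.95 + 2.87Q → Q* = 25.6230.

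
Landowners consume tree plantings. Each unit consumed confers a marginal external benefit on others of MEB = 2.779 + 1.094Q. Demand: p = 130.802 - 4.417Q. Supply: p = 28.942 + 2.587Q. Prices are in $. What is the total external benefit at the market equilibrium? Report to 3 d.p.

Market equilibrium (private): 28.942 + 2.587Q = 130.802 - 4.417Q → Q_m = 14.5431.
Total external benefit = ∫₀^{Q_m} (2.779 + 1.094Q) dQ = 2.779×14.5431 + ½×1.094×14.5431² = 156.1067.

$156.107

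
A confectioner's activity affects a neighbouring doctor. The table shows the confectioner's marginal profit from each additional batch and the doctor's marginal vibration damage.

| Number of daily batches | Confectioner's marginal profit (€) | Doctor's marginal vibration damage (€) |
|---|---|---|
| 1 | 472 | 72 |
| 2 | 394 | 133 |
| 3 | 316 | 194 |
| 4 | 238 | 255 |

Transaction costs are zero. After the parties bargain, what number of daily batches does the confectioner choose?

3

Bargaining reaches the level where marginal profit last exceeds marginal vibration damage.
That holds through level 3 (316 ≥ 194) but not at 4 (238 < 255).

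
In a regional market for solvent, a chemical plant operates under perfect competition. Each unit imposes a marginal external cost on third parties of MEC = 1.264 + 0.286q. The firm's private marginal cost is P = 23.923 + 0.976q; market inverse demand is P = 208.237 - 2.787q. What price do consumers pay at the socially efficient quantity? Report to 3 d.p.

Social marginal cost = private MC + MEC = 25.187 + 1.262q.
Set SMC = demand: 25.187 + 1.262q = 208.237 - 2.787q → q* = 45.2087.
Consumer price on the demand curve at q*: 208.237 − 2.787×45.2087 = 82.2404.

P = 82.240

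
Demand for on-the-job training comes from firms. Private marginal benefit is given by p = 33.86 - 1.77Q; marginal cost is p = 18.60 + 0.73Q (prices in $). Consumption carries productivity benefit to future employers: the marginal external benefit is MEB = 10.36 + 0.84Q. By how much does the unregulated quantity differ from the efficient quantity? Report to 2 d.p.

9.33 units

Market equilibrium (private): 18.60 + 0.73Q = 33.86 - 1.77Q → Q_m = 6.1040.
Social marginal benefit = demand + MEB = 44.22 - 0.93Q.
Set SMB = MC: 44.22 - 0.93Q = 18.60 + 0.73Q → Q* = 15.4337.
Gap = |6.1040 − 15.4337| = 9.3297.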